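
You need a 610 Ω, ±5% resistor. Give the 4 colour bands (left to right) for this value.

blue, brown, brown, gold

610 Ω = 61 × 10^1.
6 → blue
1 → brown
Multiplier 10^1 → brown.
±5% tolerance → gold.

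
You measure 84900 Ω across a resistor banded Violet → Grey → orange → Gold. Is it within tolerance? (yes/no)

no

Violet → 7 (first significant figure)
Grey → 8 (second significant figure)
Orange → ×10^3 multiplier
Gold → ±5% tolerance
78 × 1000 = 78000 Ω
Allowed range: 74100 Ω to 81900 Ω.
84900 Ω lies outside that range.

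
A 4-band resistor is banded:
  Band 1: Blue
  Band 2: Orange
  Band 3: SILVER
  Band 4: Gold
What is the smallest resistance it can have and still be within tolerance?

0.5985 Ω

Blue → 6 (first significant figure)
Orange → 3 (second significant figure)
Silver → ×0.01 multiplier
Gold → ±5% tolerance
63 × 0.01 = 0.63 Ω
Smallest = 0.63 × (1 − 5/100) = 0.5985 Ω.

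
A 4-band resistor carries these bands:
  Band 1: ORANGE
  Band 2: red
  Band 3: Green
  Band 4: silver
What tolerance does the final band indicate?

±10%

The last band, silver, is the tolerance band.
Silver corresponds to ±10%.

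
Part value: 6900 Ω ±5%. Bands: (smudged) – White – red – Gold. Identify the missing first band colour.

blue

6900 Ω = 69 × 10^2.
The first band gives digit 6 of the significand, and 6 is blue.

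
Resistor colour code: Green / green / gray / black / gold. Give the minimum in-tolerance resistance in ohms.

530.1 Ω

Green → 5 (first significant figure)
Green → 5 (second significant figure)
Grey → 8 (third significant figure)
Black → ×1 multiplier
Gold → ±5% tolerance
558 × 1 = 558 Ω
Minimum = 558 × (1 − 5/100) = 530.1 Ω.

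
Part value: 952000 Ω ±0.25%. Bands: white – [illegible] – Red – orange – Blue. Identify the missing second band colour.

green

952000 Ω = 952 × 10^3.
The second band gives digit 5 of the significand, and 5 is green.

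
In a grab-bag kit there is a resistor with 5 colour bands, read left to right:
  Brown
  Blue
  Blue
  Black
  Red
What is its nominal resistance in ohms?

Brown → 1 (first significant figure)
Blue → 6 (second significant figure)
Blue → 6 (third significant figure)
Black → ×1 multiplier
166 × 1 = 166 Ω

166 Ω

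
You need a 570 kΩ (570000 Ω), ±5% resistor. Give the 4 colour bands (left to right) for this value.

green, violet, yellow, gold

570000 Ω = 57 × 10^4.
5 → green
7 → violet
Multiplier 10^4 → yellow.
±5% tolerance → gold.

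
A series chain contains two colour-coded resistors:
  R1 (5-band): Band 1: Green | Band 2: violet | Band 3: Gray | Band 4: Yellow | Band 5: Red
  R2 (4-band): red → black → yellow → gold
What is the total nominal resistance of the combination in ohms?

5980000 Ω

R1: green, violet, grey → 578; yellow ×10^4 → 5780000 Ω.
R2: red, black → 20; yellow ×10^4 → 200000 Ω.
Series: 5780000 + 200000 = 5980000 Ω.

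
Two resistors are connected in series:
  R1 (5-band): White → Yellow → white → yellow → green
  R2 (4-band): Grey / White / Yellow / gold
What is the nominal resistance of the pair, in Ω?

R1: white, yellow, white → 949; yellow ×10^4 → 9490000 Ω.
R2: grey, white → 89; yellow ×10^4 → 890000 Ω.
Series: 9490000 + 890000 = 10380000 Ω.

10380000 Ω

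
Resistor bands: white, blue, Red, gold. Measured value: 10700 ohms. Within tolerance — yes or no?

no

White → 9 (first significant figure)
Blue → 6 (second significant figure)
Red → ×10^2 multiplier
Gold → ±5% tolerance
96 × 100 = 9600 Ω
Allowed range: 9120 Ω to 10080 Ω.
10700 ohms lies outside that range.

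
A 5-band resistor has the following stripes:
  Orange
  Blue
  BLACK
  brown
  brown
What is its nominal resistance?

Orange → 3 (first significant figure)
Blue → 6 (second significant figure)
Black → 0 (third significant figure)
Brown → ×10 multiplier
360 × 10 = 3600 Ω

3600 Ω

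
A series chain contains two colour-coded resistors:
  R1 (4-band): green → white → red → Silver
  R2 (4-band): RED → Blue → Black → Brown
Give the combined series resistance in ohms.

5926 Ω

R1: green, white → 59; red ×10^2 → 5900 Ω.
R2: red, blue → 26; black ×1 → 26 Ω.
Series: 5900 + 26 = 5926 Ω.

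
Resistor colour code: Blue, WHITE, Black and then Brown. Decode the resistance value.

69 Ω

Blue → 6 (first significant figure)
White → 9 (second significant figure)
Black → ×1 multiplier
69 × 1 = 69 Ω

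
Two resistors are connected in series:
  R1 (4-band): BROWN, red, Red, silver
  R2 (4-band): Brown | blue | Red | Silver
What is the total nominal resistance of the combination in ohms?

R1: brown, red → 12; red ×10^2 → 1200 Ω.
R2: brown, blue → 16; red ×10^2 → 1600 Ω.
Series: 1200 + 1600 = 2800 Ω.

2800 Ω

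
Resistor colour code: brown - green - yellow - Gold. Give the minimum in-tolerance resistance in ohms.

Brown → 1 (first significant figure)
Green → 5 (second significant figure)
Yellow → ×10^4 multiplier
Gold → ±5% tolerance
15 × 10000 = 150000 Ω
Minimum = 150000 × (1 − 5/100) = 142500 Ω.

142500 Ω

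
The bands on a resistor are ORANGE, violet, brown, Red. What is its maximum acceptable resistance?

377.4 Ω

Orange → 3 (first significant figure)
Violet → 7 (second significant figure)
Brown → ×10 multiplier
Red → ±2% tolerance
37 × 10 = 370 Ω
Maximum = 370 × (1 + 2/100) = 377.4 Ω.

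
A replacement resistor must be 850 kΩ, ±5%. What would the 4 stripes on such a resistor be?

850000 Ω = 85 × 10^4.
8 → grey
5 → green
Multiplier 10^4 → yellow.
±5% tolerance → gold.

grey, green, yellow, gold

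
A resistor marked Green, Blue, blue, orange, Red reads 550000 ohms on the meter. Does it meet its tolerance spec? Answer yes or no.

Green → 5 (first significant figure)
Blue → 6 (second significant figure)
Blue → 6 (third significant figure)
Orange → ×10^3 multiplier
Red → ±2% tolerance
566 × 1000 = 566000 Ω
Allowed range: 554680 Ω to 577320 Ω.
550000 ohms lies outside that range.

no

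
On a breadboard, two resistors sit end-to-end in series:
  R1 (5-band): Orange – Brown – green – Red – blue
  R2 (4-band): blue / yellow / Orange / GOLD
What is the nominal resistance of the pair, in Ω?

R1: orange, brown, green → 315; red ×10^2 → 31500 Ω.
R2: blue, yellow → 64; orange ×10^3 → 64000 Ω.
Series: 31500 + 64000 = 95500 Ω.

95500 Ω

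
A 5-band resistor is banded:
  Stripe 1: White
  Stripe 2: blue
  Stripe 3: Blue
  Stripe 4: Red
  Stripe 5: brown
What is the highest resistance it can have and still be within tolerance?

White → 9 (first significant figure)
Blue → 6 (second significant figure)
Blue → 6 (third significant figure)
Red → ×10^2 multiplier
Brown → ±1% tolerance
966 × 100 = 96600 Ω
Highest = 96600 × (1 + 1/100) = 97566 Ω.

97566 Ω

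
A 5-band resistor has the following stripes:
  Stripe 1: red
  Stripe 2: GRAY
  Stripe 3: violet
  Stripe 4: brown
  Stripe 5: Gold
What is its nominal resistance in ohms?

2870 Ω

Red → 2 (first significant figure)
Grey → 8 (second significant figure)
Violet → 7 (third significant figure)
Brown → ×10 multiplier
287 × 10 = 2870 Ω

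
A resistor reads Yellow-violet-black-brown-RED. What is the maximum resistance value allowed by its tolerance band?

4794 Ω

Yellow → 4 (first significant figure)
Violet → 7 (second significant figure)
Black → 0 (third significant figure)
Brown → ×10 multiplier
Red → ±2% tolerance
470 × 10 = 4700 Ω
Maximum = 4700 × (1 + 2/100) = 4794 Ω.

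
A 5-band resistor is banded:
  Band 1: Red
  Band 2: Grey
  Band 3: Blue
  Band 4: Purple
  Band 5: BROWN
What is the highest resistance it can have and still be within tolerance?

2888600000 Ω

Red → 2 (first significant figure)
Grey → 8 (second significant figure)
Blue → 6 (third significant figure)
Violet → ×10^7 multiplier
Brown → ±1% tolerance
286 × 10000000 = 2860000000 Ω
Highest = 2860000000 × (1 + 1/100) = 2888600000 Ω.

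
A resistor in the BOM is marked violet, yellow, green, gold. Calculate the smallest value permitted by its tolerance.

Violet → 7 (first significant figure)
Yellow → 4 (second significant figure)
Green → ×10^5 multiplier
Gold → ±5% tolerance
74 × 100000 = 7400000 Ω
Smallest = 7400000 × (1 − 5/100) = 7030000 Ω.

7030000 Ω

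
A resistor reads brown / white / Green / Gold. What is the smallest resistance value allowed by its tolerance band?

Brown → 1 (first significant figure)
White → 9 (second significant figure)
Green → ×10^5 multiplier
Gold → ±5% tolerance
19 × 100000 = 1900000 Ω
Smallest = 1900000 × (1 − 5/100) = 1805000 Ω.

1805000 Ω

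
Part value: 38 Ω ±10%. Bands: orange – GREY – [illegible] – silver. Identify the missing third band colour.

38 Ω = 38 × 10^0.
The third band is the multiplier, 10^0, which is black.

black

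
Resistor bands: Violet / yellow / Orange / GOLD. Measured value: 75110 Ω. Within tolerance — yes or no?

yes

Violet → 7 (first significant figure)
Yellow → 4 (second significant figure)
Orange → ×10^3 multiplier
Gold → ±5% tolerance
74 × 1000 = 74000 Ω
Allowed range: 70300 Ω to 77700 Ω.
75110 Ω lies inside that range.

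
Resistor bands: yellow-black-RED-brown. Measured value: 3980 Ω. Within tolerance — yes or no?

Yellow → 4 (first significant figure)
Black → 0 (second significant figure)
Red → ×10^2 multiplier
Brown → ±1% tolerance
40 × 100 = 4000 Ω
Allowed range: 3960 Ω to 4040 Ω.
3980 Ω lies inside that range.

yes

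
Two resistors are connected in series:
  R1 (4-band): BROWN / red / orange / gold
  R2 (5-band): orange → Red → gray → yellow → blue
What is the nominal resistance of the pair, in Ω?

R1: brown, red → 12; orange ×10^3 → 12000 Ω.
R2: orange, red, grey → 328; yellow ×10^4 → 3280000 Ω.
Series: 12000 + 3280000 = 3292000 Ω.

3292000 Ω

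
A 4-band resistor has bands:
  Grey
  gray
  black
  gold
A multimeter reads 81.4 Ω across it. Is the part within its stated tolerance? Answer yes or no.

no

Grey → 8 (first significant figure)
Grey → 8 (second significant figure)
Black → ×1 multiplier
Gold → ±5% tolerance
88 × 1 = 88 Ω
Allowed range: 83.6 Ω to 92.4 Ω.
81.4 Ω lies outside that range.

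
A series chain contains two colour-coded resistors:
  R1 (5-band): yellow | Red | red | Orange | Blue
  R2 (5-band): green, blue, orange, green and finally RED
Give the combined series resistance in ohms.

R1: yellow, red, red → 422; orange ×10^3 → 422000 Ω.
R2: green, blue, orange → 563; green ×10^5 → 56300000 Ω.
Series: 422000 + 56300000 = 56722000 Ω.

56722000 Ω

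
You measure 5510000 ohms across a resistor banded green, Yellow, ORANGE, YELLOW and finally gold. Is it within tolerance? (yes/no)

yes

Green → 5 (first significant figure)
Yellow → 4 (second significant figure)
Orange → 3 (third significant figure)
Yellow → ×10^4 multiplier
Gold → ±5% tolerance
543 × 10000 = 5430000 Ω
Allowed range: 5158500 Ω to 5701500 Ω.
5510000 ohms lies inside that range.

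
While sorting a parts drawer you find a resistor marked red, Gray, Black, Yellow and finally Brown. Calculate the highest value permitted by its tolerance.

Red → 2 (first significant figure)
Grey → 8 (second significant figure)
Black → 0 (third significant figure)
Yellow → ×10^4 multiplier
Brown → ±1% tolerance
280 × 10000 = 2800000 Ω
Highest = 2800000 × (1 + 1/100) = 2828000 Ω.

2828000 Ω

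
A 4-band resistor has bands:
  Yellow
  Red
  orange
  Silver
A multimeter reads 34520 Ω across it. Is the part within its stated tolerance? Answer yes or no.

no

Yellow → 4 (first significant figure)
Red → 2 (second significant figure)
Orange → ×10^3 multiplier
Silver → ±10% tolerance
42 × 1000 = 42000 Ω
Allowed range: 37800 Ω to 46200 Ω.
34520 Ω lies outside that range.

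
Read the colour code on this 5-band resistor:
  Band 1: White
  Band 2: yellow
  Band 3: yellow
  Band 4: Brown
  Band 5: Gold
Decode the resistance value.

White → 9 (first significant figure)
Yellow → 4 (second significant figure)
Yellow → 4 (third significant figure)
Brown → ×10 multiplier
944 × 10 = 9440 Ω

9440 Ω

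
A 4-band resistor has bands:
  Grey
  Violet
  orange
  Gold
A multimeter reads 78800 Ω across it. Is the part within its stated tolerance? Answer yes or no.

no

Grey → 8 (first significant figure)
Violet → 7 (second significant figure)
Orange → ×10^3 multiplier
Gold → ±5% tolerance
87 × 1000 = 87000 Ω
Allowed range: 82650 Ω to 91350 Ω.
78800 Ω lies outside that range.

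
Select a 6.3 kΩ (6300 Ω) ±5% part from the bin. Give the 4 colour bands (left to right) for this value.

blue, orange, red, gold

6300 Ω = 63 × 10^2.
6 → blue
3 → orange
Multiplier 10^2 → red.
±5% tolerance → gold.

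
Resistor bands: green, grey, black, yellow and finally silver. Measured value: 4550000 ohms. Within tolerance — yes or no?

no

Green → 5 (first significant figure)
Grey → 8 (second significant figure)
Black → 0 (third significant figure)
Yellow → ×10^4 multiplier
Silver → ±10% tolerance
580 × 10000 = 5800000 Ω
Allowed range: 5220000 Ω to 6380000 Ω.
4550000 ohms lies outside that range.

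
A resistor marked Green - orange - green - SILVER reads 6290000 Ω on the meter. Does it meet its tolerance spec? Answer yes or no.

Green → 5 (first significant figure)
Orange → 3 (second significant figure)
Green → ×10^5 multiplier
Silver → ±10% tolerance
53 × 100000 = 5300000 Ω
Allowed range: 4770000 Ω to 5830000 Ω.
6290000 Ω lies outside that range.

no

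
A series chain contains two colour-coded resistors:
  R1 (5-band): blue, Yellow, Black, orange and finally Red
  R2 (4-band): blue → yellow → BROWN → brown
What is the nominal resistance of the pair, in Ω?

640640 Ω

R1: blue, yellow, black → 640; orange ×10^3 → 640000 Ω.
R2: blue, yellow → 64; brown ×10 → 640 Ω.
Series: 640000 + 640 = 640640 Ω.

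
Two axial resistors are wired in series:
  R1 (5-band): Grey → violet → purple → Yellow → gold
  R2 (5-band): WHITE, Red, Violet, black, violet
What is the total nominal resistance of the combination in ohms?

8770927 Ω

R1: grey, violet, violet → 877; yellow ×10^4 → 8770000 Ω.
R2: white, red, violet → 927; black ×1 → 927 Ω.
Series: 8770000 + 927 = 8770927 Ω.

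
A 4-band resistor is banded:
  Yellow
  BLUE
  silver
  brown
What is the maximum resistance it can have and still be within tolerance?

0.4646 Ω

Yellow → 4 (first significant figure)
Blue → 6 (second significant figure)
Silver → ×0.01 multiplier
Brown → ±1% tolerance
46 × 0.01 = 0.46 Ω
Maximum = 0.46 × (1 + 1/100) = 0.4646 Ω.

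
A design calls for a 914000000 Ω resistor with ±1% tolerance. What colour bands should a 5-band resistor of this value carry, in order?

white, brown, yellow, blue, brown

914000000 Ω = 914 × 10^6.
9 → white
1 → brown
4 → yellow
Multiplier 10^6 → blue.
±1% tolerance → brown.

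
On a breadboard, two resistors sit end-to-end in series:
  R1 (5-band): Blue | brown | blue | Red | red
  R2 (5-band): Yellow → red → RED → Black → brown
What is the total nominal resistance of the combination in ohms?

R1: blue, brown, blue → 616; red ×10^2 → 61600 Ω.
R2: yellow, red, red → 422; black ×1 → 422 Ω.
Series: 61600 + 422 = 62022 Ω.

62022 Ω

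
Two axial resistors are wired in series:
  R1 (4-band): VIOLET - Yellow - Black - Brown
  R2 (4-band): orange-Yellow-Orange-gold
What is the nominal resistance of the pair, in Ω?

R1: violet, yellow → 74; black ×1 → 74 Ω.
R2: orange, yellow → 34; orange ×10^3 → 34000 Ω.
Series: 74 + 34000 = 34074 Ω.

34074 Ω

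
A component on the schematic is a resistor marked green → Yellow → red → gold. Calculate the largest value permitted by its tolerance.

5670 Ω

Green → 5 (first significant figure)
Yellow → 4 (second significant figure)
Red → ×10^2 multiplier
Gold → ±5% tolerance
54 × 100 = 5400 Ω
Largest = 5400 × (1 + 5/100) = 5670 Ω.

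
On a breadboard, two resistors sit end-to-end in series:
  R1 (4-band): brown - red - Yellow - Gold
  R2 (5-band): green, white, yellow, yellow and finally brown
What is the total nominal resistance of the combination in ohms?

6060000 Ω

R1: brown, red → 12; yellow ×10^4 → 120000 Ω.
R2: green, white, yellow → 594; yellow ×10^4 → 5940000 Ω.
Series: 120000 + 5940000 = 6060000 Ω.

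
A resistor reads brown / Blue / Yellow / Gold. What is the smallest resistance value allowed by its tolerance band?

152000 Ω

Brown → 1 (first significant figure)
Blue → 6 (second significant figure)
Yellow → ×10^4 multiplier
Gold → ±5% tolerance
16 × 10000 = 160000 Ω
Smallest = 160000 × (1 − 5/100) = 152000 Ω.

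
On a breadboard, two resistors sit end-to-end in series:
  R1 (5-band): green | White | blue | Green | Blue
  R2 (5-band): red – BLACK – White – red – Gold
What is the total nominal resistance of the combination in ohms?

R1: green, white, blue → 596; green ×10^5 → 59600000 Ω.
R2: red, black, white → 209; red ×10^2 → 20900 Ω.
Series: 59600000 + 20900 = 59620900 Ω.

59620900 Ω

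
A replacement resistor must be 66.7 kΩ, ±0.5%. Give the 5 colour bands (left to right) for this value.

66700 Ω = 667 × 10^2.
6 → blue
6 → blue
7 → violet
Multiplier 10^2 → red.
±0.5% tolerance → green.

blue, blue, violet, red, green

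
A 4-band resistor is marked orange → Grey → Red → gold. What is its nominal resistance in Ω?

Orange → 3 (first significant figure)
Grey → 8 (second significant figure)
Red → ×10^2 multiplier
38 × 100 = 3800 Ω

3800 Ω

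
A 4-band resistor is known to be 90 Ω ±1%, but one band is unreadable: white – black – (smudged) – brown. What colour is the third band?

90 Ω = 90 × 10^0.
The third band is the multiplier, 10^0, which is black.

black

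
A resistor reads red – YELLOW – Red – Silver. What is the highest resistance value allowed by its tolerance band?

Red → 2 (first significant figure)
Yellow → 4 (second significant figure)
Red → ×10^2 multiplier
Silver → ±10% tolerance
24 × 100 = 2400 Ω
Highest = 2400 × (1 + 10/100) = 2640 Ω.

2640 Ω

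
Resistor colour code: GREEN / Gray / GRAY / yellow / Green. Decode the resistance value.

Green → 5 (first significant figure)
Grey → 8 (second significant figure)
Grey → 8 (third significant figure)
Yellow → ×10^4 multiplier
588 × 10000 = 5880000 Ω

5880000 Ω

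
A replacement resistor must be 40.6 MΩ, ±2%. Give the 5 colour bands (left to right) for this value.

40600000 Ω = 406 × 10^5.
4 → yellow
0 → black
6 → blue
Multiplier 10^5 → green.
±2% tolerance → red.

yellow, black, blue, green, red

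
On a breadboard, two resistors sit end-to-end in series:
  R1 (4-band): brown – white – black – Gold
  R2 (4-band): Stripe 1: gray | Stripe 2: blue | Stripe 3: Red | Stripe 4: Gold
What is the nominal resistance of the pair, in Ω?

8619 Ω

R1: brown, white → 19; black ×1 → 19 Ω.
R2: grey, blue → 86; red ×10^2 → 8600 Ω.
Series: 19 + 8600 = 8619 Ω.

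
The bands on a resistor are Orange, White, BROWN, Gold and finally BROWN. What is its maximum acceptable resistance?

39.491 Ω

Orange → 3 (first significant figure)
White → 9 (second significant figure)
Brown → 1 (third significant figure)
Gold → ×0.1 multiplier
Brown → ±1% tolerance
391 × 0.1 = 39.1 Ω
Maximum = 39.1 × (1 + 1/100) = 39.491 Ω.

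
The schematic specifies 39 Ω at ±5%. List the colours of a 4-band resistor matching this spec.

orange, white, black, gold

39 Ω = 39 × 10^0.
3 → orange
9 → white
Multiplier 10^0 → black.
±5% tolerance → gold.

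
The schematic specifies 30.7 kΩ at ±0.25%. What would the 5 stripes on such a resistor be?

orange, black, violet, red, blue

30700 Ω = 307 × 10^2.
3 → orange
0 → black
7 → violet
Multiplier 10^2 → red.
±0.25% tolerance → blue.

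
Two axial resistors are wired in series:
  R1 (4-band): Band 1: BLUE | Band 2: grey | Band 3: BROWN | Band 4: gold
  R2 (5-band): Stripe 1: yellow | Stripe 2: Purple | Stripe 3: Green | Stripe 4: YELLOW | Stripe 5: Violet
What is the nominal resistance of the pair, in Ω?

4750680 Ω

R1: blue, grey → 68; brown ×10 → 680 Ω.
R2: yellow, violet, green → 475; yellow ×10^4 → 4750000 Ω.
Series: 680 + 4750000 = 4750680 Ω.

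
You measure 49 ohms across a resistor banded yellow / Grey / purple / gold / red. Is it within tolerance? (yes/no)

yes

Yellow → 4 (first significant figure)
Grey → 8 (second significant figure)
Violet → 7 (third significant figure)
Gold → ×0.1 multiplier
Red → ±2% tolerance
487 × 0.1 = 48.7 Ω
Allowed range: 47.726 Ω to 49.674 Ω.
49 ohms lies inside that range.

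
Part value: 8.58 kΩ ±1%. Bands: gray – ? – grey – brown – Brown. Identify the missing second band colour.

8580 Ω = 858 × 10^1.
The second band gives digit 5 of the significand, and 5 is green.

green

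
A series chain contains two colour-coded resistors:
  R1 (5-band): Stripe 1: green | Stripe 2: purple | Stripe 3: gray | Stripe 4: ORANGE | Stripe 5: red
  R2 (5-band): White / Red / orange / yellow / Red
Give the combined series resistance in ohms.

9808000 Ω

R1: green, violet, grey → 578; orange ×10^3 → 578000 Ω.
R2: white, red, orange → 923; yellow ×10^4 → 9230000 Ω.
Series: 578000 + 9230000 = 9808000 Ω.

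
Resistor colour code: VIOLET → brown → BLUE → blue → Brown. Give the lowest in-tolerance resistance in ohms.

Violet → 7 (first significant figure)
Brown → 1 (second significant figure)
Blue → 6 (third significant figure)
Blue → ×10^6 multiplier
Brown → ±1% tolerance
716 × 1000000 = 716000000 Ω
Lowest = 716000000 × (1 − 1/100) = 708840000 Ω.

708840000 Ω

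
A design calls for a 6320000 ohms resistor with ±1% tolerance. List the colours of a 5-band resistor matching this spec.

blue, orange, red, yellow, brown

6320000 Ω = 632 × 10^4.
6 → blue
3 → orange
2 → red
Multiplier 10^4 → yellow.
±1% tolerance → brown.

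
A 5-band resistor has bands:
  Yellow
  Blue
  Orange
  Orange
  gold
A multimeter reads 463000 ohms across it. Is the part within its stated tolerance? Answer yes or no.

Yellow → 4 (first significant figure)
Blue → 6 (second significant figure)
Orange → 3 (third significant figure)
Orange → ×10^3 multiplier
Gold → ±5% tolerance
463 × 1000 = 463000 Ω
Allowed range: 439850 Ω to 486150 Ω.
463000 ohms lies inside that range.

yes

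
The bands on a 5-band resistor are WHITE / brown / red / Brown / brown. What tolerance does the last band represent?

The last band, brown, is the tolerance band.
Brown corresponds to ±1%.

±1%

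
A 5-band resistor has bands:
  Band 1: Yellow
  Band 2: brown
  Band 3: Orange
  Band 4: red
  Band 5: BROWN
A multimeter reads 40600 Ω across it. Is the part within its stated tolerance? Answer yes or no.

Yellow → 4 (first significant figure)
Brown → 1 (second significant figure)
Orange → 3 (third significant figure)
Red → ×10^2 multiplier
Brown → ±1% tolerance
413 × 100 = 41300 Ω
Allowed range: 40887 Ω to 41713 Ω.
40600 Ω lies outside that range.

no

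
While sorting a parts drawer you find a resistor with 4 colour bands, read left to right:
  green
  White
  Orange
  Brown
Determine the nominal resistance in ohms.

59000 Ω

Green → 5 (first significant figure)
White → 9 (second significant figure)
Orange → ×10^3 multiplier
59 × 1000 = 59000 Ω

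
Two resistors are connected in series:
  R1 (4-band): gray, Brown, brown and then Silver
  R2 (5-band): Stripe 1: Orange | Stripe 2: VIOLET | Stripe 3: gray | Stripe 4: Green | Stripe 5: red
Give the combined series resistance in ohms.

37800810 Ω

R1: grey, brown → 81; brown ×10 → 810 Ω.
R2: orange, violet, grey → 378; green ×10^5 → 37800000 Ω.
Series: 810 + 37800000 = 37800810 Ω.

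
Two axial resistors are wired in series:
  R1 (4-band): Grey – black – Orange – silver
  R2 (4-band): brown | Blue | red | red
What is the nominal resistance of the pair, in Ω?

81600 Ω

R1: grey, black → 80; orange ×10^3 → 80000 Ω.
R2: brown, blue → 16; red ×10^2 → 1600 Ω.
Series: 80000 + 1600 = 81600 Ω.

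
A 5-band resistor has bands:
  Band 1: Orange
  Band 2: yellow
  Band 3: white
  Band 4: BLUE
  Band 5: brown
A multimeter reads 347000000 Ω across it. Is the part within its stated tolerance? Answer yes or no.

yes

Orange → 3 (first significant figure)
Yellow → 4 (second significant figure)
White → 9 (third significant figure)
Blue → ×10^6 multiplier
Brown → ±1% tolerance
349 × 1000000 = 349000000 Ω
Allowed range: 345510000 Ω to 352490000 Ω.
347000000 Ω lies inside that range.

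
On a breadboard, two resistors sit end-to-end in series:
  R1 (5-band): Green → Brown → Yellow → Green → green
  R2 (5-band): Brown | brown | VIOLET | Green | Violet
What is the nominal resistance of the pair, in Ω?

63100000 Ω

R1: green, brown, yellow → 514; green ×10^5 → 51400000 Ω.
R2: brown, brown, violet → 117; green ×10^5 → 11700000 Ω.
Series: 51400000 + 11700000 = 63100000 Ω.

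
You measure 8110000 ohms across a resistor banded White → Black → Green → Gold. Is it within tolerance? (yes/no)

no

White → 9 (first significant figure)
Black → 0 (second significant figure)
Green → ×10^5 multiplier
Gold → ±5% tolerance
90 × 100000 = 9000000 Ω
Allowed range: 8550000 Ω to 9450000 Ω.
8110000 ohms lies outside that range.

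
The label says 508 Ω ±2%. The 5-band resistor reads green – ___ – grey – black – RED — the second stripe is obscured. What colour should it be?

black

508 Ω = 508 × 10^0.
The second band gives digit 0 of the significand, and 0 is black.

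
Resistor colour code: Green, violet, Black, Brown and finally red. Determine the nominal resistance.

5700 Ω

Green → 5 (first significant figure)
Violet → 7 (second significant figure)
Black → 0 (third significant figure)
Brown → ×10 multiplier
570 × 10 = 5700 Ω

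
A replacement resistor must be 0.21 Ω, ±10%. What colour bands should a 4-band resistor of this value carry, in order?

0.21 Ω = 21 × 10^-2.
2 → red
1 → brown
Multiplier 10^-2 → silver.
±10% tolerance → silver.

red, brown, silver, silver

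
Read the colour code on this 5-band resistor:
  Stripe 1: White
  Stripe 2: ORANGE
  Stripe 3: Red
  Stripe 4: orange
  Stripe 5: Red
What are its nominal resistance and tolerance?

White → 9 (first significant figure)
Orange → 3 (second significant figure)
Red → 2 (third significant figure)
Orange → ×10^3 multiplier
Red → ±2% tolerance
932 × 1000 = 932000 Ω

932000 Ω ±2%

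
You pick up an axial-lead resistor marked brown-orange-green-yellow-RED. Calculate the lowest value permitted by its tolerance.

Brown → 1 (first significant figure)
Orange → 3 (second significant figure)
Green → 5 (third significant figure)
Yellow → ×10^4 multiplier
Red → ±2% tolerance
135 × 10000 = 1350000 Ω
Lowest = 1350000 × (1 − 2/100) = 1323000 Ω.

1323000 Ω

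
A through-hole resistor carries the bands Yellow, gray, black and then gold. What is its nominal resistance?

Yellow → 4 (first significant figure)
Grey → 8 (second significant figure)
Black → ×1 multiplier
48 × 1 = 48 Ω

48 Ω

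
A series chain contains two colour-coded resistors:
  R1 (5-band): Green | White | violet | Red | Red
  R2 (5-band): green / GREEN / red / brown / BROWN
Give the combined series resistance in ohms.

R1: green, white, violet → 597; red ×10^2 → 59700 Ω.
R2: green, green, red → 552; brown ×10 → 5520 Ω.
Series: 59700 + 5520 = 65220 Ω.

65220 Ω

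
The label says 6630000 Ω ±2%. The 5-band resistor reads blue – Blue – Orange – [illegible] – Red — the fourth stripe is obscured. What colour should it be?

6630000 Ω = 663 × 10^4.
The fourth band is the multiplier, 10^4, which is yellow.

yellow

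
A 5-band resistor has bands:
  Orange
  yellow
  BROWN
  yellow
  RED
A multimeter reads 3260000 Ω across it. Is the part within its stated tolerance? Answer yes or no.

Orange → 3 (first significant figure)
Yellow → 4 (second significant figure)
Brown → 1 (third significant figure)
Yellow → ×10^4 multiplier
Red → ±2% tolerance
341 × 10000 = 3410000 Ω
Allowed range: 3341800 Ω to 3478200 Ω.
3260000 Ω lies outside that range.

no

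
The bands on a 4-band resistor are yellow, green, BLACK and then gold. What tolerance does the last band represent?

±5%

The last band, gold, is the tolerance band.
Gold corresponds to ±5%.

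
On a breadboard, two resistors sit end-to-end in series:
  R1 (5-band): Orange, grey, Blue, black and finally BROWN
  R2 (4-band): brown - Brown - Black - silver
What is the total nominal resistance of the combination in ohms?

397 Ω

R1: orange, grey, blue → 386; black ×1 → 386 Ω.
R2: brown, brown → 11; black ×1 → 11 Ω.
Series: 386 + 11 = 397 Ω.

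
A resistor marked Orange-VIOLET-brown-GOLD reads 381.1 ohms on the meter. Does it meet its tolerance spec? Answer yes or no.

yes

Orange → 3 (first significant figure)
Violet → 7 (second significant figure)
Brown → ×10 multiplier
Gold → ±5% tolerance
37 × 10 = 370 Ω
Allowed range: 351.5 Ω to 388.5 Ω.
381.1 ohms lies inside that range.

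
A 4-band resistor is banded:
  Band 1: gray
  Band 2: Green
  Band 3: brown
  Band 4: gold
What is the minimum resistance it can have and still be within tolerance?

807.5 Ω

Grey → 8 (first significant figure)
Green → 5 (second significant figure)
Brown → ×10 multiplier
Gold → ±5% tolerance
85 × 10 = 850 Ω
Minimum = 850 × (1 − 5/100) = 807.5 Ω.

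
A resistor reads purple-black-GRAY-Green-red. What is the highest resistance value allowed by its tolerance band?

72216000 Ω

Violet → 7 (first significant figure)
Black → 0 (second significant figure)
Grey → 8 (third significant figure)
Green → ×10^5 multiplier
Red → ±2% tolerance
708 × 100000 = 70800000 Ω
Highest = 70800000 × (1 + 2/100) = 72216000 Ω.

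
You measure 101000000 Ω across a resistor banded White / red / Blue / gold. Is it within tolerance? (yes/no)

White → 9 (first significant figure)
Red → 2 (second significant figure)
Blue → ×10^6 multiplier
Gold → ±5% tolerance
92 × 1000000 = 92000000 Ω
Allowed range: 87400000 Ω to 96600000 Ω.
101000000 Ω lies outside that range.

no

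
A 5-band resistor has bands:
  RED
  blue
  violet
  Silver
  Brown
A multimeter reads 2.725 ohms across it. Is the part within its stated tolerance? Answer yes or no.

Red → 2 (first significant figure)
Blue → 6 (second significant figure)
Violet → 7 (third significant figure)
Silver → ×0.01 multiplier
Brown → ±1% tolerance
267 × 0.01 = 2.67 Ω
Allowed range: 2.6433 Ω to 2.6967 Ω.
2.725 ohms lies outside that range.

no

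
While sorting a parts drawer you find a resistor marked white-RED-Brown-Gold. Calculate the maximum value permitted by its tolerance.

White → 9 (first significant figure)
Red → 2 (second significant figure)
Brown → ×10 multiplier
Gold → ±5% tolerance
92 × 10 = 920 Ω
Maximum = 920 × (1 + 5/100) = 966 Ω.

966 Ω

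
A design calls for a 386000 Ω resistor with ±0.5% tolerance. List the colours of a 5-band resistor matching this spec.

orange, grey, blue, orange, green

386000 Ω = 386 × 10^3.
3 → orange
8 → grey
6 → blue
Multiplier 10^3 → orange.
±0.5% tolerance → green.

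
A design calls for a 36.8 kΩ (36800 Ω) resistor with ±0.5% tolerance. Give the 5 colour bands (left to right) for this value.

orange, blue, grey, red, green

36800 Ω = 368 × 10^2.
3 → orange
6 → blue
8 → grey
Multiplier 10^2 → red.
±0.5% tolerance → green.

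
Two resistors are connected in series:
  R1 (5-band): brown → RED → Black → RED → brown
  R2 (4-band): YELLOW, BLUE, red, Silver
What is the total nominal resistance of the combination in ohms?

16600 Ω

R1: brown, red, black → 120; red ×10^2 → 12000 Ω.
R2: yellow, blue → 46; red ×10^2 → 4600 Ω.
Series: 12000 + 4600 = 16600 Ω.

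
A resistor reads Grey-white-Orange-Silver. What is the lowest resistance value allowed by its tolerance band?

Grey → 8 (first significant figure)
White → 9 (second significant figure)
Orange → ×10^3 multiplier
Silver → ±10% tolerance
89 × 1000 = 89000 Ω
Lowest = 89000 × (1 − 10/100) = 80100 Ω.

80100 Ω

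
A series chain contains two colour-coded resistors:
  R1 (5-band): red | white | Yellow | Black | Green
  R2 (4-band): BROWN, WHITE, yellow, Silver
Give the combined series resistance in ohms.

R1: red, white, yellow → 294; black ×1 → 294 Ω.
R2: brown, white → 19; yellow ×10^4 → 190000 Ω.
Series: 294 + 190000 = 190294 Ω.

190294 Ω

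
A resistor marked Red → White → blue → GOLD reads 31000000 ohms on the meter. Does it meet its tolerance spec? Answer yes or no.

no

Red → 2 (first significant figure)
White → 9 (second significant figure)
Blue → ×10^6 multiplier
Gold → ±5% tolerance
29 × 1000000 = 29000000 Ω
Allowed range: 27550000 Ω to 30450000 Ω.
31000000 ohms lies outside that range.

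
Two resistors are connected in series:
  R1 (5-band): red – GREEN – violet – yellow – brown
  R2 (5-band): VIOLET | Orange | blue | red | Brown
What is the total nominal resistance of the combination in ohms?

2643600 Ω

R1: red, green, violet → 257; yellow ×10^4 → 2570000 Ω.
R2: violet, orange, blue → 736; red ×10^2 → 73600 Ω.
Series: 2570000 + 73600 = 2643600 Ω.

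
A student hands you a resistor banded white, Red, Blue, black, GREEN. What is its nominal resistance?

926 Ω

White → 9 (first significant figure)
Red → 2 (second significant figure)
Blue → 6 (third significant figure)
Black → ×1 multiplier
926 × 1 = 926 Ω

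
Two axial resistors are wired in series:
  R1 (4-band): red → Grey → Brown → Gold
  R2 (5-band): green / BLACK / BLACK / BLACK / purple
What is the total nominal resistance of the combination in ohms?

R1: red, grey → 28; brown ×10 → 280 Ω.
R2: green, black, black → 500; black ×1 → 500 Ω.
Series: 280 + 500 = 780 Ω.

780 Ω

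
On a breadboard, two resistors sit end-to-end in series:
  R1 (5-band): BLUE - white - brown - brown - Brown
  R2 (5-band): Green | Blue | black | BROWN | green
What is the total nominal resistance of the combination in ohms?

R1: blue, white, brown → 691; brown ×10 → 6910 Ω.
R2: green, blue, black → 560; brown ×10 → 5600 Ω.
Series: 6910 + 5600 = 12510 Ω.

12510 Ω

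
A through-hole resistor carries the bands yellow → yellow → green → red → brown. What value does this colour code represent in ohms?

Yellow → 4 (first significant figure)
Yellow → 4 (second significant figure)
Green → 5 (third significant figure)
Red → ×10^2 multiplier
445 × 100 = 44500 Ω

44500 Ω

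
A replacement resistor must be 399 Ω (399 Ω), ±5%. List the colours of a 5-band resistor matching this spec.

399 Ω = 399 × 10^0.
3 → orange
9 → white
9 → white
Multiplier 10^0 → black.
±5% tolerance → gold.

orange, white, white, black, gold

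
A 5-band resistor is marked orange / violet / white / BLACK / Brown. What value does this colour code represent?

379 Ω

Orange → 3 (first significant figure)
Violet → 7 (second significant figure)
White → 9 (third significant figure)
Black → ×1 multiplier
379 × 1 = 379 Ω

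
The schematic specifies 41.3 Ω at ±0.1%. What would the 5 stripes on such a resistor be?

yellow, brown, orange, gold, violet

41.3 Ω = 413 × 10^-1.
4 → yellow
1 → brown
3 → orange
Multiplier 10^-1 → gold.
±0.1% tolerance → violet.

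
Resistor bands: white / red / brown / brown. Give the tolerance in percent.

The last band, brown, is the tolerance band.
Brown corresponds to ±1%.

±1%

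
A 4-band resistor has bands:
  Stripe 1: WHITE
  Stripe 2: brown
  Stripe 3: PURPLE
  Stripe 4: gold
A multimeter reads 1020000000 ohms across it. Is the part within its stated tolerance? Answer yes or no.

White → 9 (first significant figure)
Brown → 1 (second significant figure)
Violet → ×10^7 multiplier
Gold → ±5% tolerance
91 × 10000000 = 910000000 Ω
Allowed range: 864500000 Ω to 955500000 Ω.
1020000000 ohms lies outside that range.

no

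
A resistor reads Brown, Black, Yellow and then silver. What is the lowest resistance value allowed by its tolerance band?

90000 Ω

Brown → 1 (first significant figure)
Black → 0 (second significant figure)
Yellow → ×10^4 multiplier
Silver → ±10% tolerance
10 × 10000 = 100000 Ω
Lowest = 100000 × (1 − 10/100) = 90000 Ω.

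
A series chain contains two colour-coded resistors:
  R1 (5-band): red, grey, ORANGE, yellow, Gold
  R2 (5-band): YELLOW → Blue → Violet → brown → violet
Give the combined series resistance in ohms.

2834670 Ω

R1: red, grey, orange → 283; yellow ×10^4 → 2830000 Ω.
R2: yellow, blue, violet → 467; brown ×10 → 4670 Ω.
Series: 2830000 + 4670 = 2834670 Ω.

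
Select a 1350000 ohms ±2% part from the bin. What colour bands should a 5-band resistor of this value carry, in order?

1350000 Ω = 135 × 10^4.
1 → brown
3 → orange
5 → green
Multiplier 10^4 → yellow.
±2% tolerance → red.

brown, orange, green, yellow, red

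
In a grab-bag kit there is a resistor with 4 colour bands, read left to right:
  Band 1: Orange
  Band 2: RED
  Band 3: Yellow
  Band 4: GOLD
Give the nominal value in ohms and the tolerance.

320000 Ω ±5%

Orange → 3 (first significant figure)
Red → 2 (second significant figure)
Yellow → ×10^4 multiplier
Gold → ±5% tolerance
32 × 10000 = 320000 Ω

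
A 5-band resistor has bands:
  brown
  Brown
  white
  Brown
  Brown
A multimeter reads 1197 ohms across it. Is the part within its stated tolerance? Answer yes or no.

Brown → 1 (first significant figure)
Brown → 1 (second significant figure)
White → 9 (third significant figure)
Brown → ×10 multiplier
Brown → ±1% tolerance
119 × 10 = 1190 Ω
Allowed range: 1178.1 Ω to 1201.9 Ω.
1197 ohms lies inside that range.

yes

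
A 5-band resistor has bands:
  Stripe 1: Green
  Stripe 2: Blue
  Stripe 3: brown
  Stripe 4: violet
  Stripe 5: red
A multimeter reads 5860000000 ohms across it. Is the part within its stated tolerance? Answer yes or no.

Green → 5 (first significant figure)
Blue → 6 (second significant figure)
Brown → 1 (third significant figure)
Violet → ×10^7 multiplier
Red → ±2% tolerance
561 × 10000000 = 5610000000 Ω
Allowed range: 5497800000 Ω to 5722200000 Ω.
5860000000 ohms lies outside that range.

no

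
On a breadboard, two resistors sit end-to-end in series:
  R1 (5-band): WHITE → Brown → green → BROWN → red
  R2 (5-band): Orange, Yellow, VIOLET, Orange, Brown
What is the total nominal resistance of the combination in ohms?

356150 Ω

R1: white, brown, green → 915; brown ×10 → 9150 Ω.
R2: orange, yellow, violet → 347; orange ×10^3 → 347000 Ω.
Series: 9150 + 347000 = 356150 Ω.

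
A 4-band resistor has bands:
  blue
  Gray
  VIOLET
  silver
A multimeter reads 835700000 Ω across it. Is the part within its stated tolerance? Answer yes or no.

Blue → 6 (first significant figure)
Grey → 8 (second significant figure)
Violet → ×10^7 multiplier
Silver → ±10% tolerance
68 × 10000000 = 680000000 Ω
Allowed range: 612000000 Ω to 748000000 Ω.
835700000 Ω lies outside that range.

no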